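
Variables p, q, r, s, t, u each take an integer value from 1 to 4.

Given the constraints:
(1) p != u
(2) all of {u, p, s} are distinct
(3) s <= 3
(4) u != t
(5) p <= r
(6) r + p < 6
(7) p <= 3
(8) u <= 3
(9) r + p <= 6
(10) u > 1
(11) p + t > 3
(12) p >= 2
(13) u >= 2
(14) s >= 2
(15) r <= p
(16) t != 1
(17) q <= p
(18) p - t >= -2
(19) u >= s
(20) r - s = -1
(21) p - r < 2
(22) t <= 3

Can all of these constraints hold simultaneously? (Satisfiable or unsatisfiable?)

Constraints 3, 7, 8, 12, 13, and 14 confine each of u, p, s to the 2 values {2, 3}.
Constraint 2 requires all 3 of them to be distinct, but only 2 values are available — impossible by the pigeonhole principle.

Unsatisfiable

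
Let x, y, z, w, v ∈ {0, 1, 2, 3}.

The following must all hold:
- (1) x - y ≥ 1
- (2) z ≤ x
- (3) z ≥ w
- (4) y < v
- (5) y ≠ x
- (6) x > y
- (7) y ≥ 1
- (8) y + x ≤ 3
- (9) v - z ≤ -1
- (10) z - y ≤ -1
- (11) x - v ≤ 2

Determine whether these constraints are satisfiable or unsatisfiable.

Constraints 1, 9, 10, and 11 give z − v ≥ 1, v − x ≥ -2, x − y ≥ 1, y − z ≥ 1.
Adding all 4 inequalities: the left sides telescope to 0, and the right sides sum to 1 + (-2) + 1 + 1 = 1. So 0 ≥ 1, which is false.

Unsatisfiable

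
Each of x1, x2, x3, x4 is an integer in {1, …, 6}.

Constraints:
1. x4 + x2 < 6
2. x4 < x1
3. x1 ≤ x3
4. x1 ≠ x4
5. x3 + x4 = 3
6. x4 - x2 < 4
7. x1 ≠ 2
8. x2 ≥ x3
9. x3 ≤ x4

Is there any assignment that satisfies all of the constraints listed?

Unsatisfiable

Constraints 2, 3, and 9 give x3 ≤ x4, x4 < x1, x1 ≤ x3. Chaining: x3 ≤ x4 < x1 ≤ x3, which forces x3 < x3 — impossible.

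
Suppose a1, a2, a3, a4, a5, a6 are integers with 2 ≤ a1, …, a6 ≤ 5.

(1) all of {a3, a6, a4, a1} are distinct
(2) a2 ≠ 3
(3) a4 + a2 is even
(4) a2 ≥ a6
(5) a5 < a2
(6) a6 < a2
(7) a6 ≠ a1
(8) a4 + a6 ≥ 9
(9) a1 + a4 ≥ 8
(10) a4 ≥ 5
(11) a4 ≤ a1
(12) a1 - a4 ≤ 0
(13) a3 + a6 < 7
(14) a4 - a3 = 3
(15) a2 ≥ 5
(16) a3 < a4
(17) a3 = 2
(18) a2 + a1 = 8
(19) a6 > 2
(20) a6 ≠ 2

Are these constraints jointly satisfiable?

From constraint 15: a2 ≥ 5. From constraints 10 and 11: a1 ≥ a4 ≥ 5. Hence a2 + a1 ≥ 10. But constraint 18 requires a2 + a1 = 8, and 8 < 10. Contradiction.

Unsatisfiable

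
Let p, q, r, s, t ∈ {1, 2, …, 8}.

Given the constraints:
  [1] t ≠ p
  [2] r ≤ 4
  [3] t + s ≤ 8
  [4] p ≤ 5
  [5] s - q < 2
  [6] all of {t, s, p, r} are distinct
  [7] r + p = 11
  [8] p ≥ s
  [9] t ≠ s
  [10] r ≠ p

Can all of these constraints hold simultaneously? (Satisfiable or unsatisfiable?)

Unsatisfiable

From constraint 2: r ≤ 4. From constraint 4: p ≤ 5. Hence r + p ≤ 9. But constraint 7 requires r + p = 11, and 11 > 9. Contradiction.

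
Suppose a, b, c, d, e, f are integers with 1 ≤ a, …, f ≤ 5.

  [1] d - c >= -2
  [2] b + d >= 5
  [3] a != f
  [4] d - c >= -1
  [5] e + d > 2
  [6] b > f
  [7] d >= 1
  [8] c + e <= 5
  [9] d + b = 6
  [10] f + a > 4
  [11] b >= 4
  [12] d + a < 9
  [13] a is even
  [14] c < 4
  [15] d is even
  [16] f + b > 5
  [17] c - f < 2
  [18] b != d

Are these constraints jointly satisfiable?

Satisfiable

Try a = 4, b = 4, c = 1, d = 2, e = 1, f = 2.
Check constraint 1: d - c = 1; constraint 2: b + d = 6; constraint 4: d - c = 1. The remaining constraints are straightforward to verify.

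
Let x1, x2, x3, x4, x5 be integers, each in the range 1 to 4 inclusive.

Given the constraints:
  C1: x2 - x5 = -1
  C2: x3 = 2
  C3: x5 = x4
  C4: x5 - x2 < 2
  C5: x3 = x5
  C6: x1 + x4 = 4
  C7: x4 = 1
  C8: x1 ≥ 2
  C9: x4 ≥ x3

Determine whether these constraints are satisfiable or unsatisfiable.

Constraint 2 fixes x3 = 2 and constraint 7 fixes x4 = 1. Constraints 3 and 5 give x3 = x5 = x4, so x3 = x4. But 2 ≠ 1 — contradiction.

Unsatisfiable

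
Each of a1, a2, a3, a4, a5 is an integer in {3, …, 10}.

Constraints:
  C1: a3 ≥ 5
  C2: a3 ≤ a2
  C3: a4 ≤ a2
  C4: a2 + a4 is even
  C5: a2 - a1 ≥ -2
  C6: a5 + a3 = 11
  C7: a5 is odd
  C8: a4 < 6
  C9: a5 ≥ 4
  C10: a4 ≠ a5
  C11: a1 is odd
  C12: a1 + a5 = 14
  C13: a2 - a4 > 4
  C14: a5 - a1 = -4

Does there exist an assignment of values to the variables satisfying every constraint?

Satisfiable

The assignment a1 = 9, a2 = 9, a3 = 6, a4 = 3, a5 = 5 works:
  constraint 5 holds since a2 - a1 = 0.
  constraint 6 holds since a5 + a3 = 11.
  constraint 12 holds since a1 + a5 = 14.
The rest check out directly.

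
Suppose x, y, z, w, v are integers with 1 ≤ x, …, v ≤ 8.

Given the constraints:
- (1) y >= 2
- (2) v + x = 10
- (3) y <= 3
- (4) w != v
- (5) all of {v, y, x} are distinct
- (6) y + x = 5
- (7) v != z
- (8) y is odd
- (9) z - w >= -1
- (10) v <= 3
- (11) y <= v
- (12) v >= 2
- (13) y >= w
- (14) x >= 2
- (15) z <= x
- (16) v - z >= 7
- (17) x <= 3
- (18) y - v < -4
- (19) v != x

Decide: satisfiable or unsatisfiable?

Constraints 1, 3, 10, 12, 14, and 17 confine each of v, y, x to the 2 values {2, 3}.
Constraint 5 requires all 3 of them to be distinct, but only 2 values are available — impossible by the pigeonhole principle.

Unsatisfiable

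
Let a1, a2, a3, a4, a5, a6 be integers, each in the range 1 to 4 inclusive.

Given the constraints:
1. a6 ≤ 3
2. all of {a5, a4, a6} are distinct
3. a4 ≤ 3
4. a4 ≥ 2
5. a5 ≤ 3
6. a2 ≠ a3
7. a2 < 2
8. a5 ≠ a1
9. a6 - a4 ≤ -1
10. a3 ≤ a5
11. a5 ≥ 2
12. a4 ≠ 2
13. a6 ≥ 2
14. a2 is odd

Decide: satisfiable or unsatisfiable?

Constraints 1, 3, 4, 5, 11, and 13 confine each of a5, a4, a6 to the 2 values {2, 3}.
Constraint 2 requires all 3 of them to be distinct, but only 2 values are available — impossible by the pigeonhole principle.

Unsatisfiable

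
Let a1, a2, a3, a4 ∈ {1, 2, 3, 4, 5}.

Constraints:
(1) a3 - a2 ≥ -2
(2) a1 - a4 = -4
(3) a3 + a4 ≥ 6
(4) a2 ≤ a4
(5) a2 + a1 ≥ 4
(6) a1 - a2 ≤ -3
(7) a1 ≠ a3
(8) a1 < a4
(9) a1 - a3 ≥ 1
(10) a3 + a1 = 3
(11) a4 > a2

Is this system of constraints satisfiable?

Constraints 1, 6, and 9 give a1 − a3 ≥ 1, a3 − a2 ≥ -2, a2 − a1 ≥ 3.
Adding all 3 inequalities: the left sides telescope to 0, and the right sides sum to 1 + (-2) + 3 = 2. So 0 ≥ 2, which is false.

Unsatisfiable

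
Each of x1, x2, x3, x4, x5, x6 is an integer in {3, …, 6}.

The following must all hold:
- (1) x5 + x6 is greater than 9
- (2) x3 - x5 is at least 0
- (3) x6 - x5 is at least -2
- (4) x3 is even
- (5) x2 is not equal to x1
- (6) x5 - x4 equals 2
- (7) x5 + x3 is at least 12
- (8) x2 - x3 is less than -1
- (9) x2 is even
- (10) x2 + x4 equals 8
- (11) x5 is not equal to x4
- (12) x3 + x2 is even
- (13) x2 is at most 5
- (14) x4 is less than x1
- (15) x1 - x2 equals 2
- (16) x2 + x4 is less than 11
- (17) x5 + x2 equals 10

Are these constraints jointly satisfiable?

Satisfiable

Take x1 = 6, x2 = 4, x3 = 6, x4 = 4, x5 = 6, x6 = 6. Then constraint 1: x5 + x6 = 12; constraint 2: x3 - x5 = 0; constraint 3: x6 - x5 = 0, and every other listed constraint is also met.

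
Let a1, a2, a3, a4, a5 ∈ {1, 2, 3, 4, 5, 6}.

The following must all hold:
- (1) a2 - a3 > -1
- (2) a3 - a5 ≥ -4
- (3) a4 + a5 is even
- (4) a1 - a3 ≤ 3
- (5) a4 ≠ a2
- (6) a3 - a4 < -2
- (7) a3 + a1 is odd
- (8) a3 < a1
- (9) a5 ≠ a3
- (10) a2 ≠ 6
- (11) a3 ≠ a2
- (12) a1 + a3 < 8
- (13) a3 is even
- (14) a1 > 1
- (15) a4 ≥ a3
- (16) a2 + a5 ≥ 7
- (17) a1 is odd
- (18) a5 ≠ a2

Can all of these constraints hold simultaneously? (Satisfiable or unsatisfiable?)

Satisfiable

Try a1 = 5, a2 = 3, a3 = 2, a4 = 6, a5 = 6.
Check constraint 1: a2 - a3 = 1; constraint 2: a3 - a5 = -4; constraint 4: a1 - a3 = 3. The remaining constraints are straightforward to verify.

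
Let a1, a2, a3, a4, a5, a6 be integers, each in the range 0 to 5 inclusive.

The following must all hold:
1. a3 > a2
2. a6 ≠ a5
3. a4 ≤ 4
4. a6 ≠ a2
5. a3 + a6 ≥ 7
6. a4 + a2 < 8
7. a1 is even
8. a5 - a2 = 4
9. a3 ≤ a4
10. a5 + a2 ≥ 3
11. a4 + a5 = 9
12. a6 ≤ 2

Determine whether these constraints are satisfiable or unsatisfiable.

From constraints 3 and 9: a3 ≤ a4 ≤ 4. From constraint 12: a6 ≤ 2. Hence a3 + a6 ≤ 6. But constraint 5 requires a3 + a6 ≥ 7, and 7 > 6. Contradiction.

Unsatisfiable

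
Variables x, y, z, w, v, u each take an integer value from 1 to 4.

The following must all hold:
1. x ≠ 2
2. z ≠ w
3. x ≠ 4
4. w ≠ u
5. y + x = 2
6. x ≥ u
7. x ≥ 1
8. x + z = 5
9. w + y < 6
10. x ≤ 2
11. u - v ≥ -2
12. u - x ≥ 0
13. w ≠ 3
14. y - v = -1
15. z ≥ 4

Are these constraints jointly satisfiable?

Setting (x, y, z, w, v, u) = (1, 1, 4, 2, 2, 1) satisfies everything: constraint 5: y + x = 2; constraint 8: x + z = 5; constraint 9: w + y = 3, and the others follow.

Satisfiable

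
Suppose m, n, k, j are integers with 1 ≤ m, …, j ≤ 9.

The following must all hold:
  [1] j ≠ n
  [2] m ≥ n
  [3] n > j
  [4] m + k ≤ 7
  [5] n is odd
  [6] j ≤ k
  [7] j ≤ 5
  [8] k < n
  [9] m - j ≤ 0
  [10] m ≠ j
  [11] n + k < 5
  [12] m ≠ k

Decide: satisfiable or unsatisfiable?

Unsatisfiable

Constraints 2, 6, 8, and 9 give j ≤ k, k < n, n ≤ m, m ≤ j. Chaining: j ≤ k < n ≤ m ≤ j, which forces j < j — impossible.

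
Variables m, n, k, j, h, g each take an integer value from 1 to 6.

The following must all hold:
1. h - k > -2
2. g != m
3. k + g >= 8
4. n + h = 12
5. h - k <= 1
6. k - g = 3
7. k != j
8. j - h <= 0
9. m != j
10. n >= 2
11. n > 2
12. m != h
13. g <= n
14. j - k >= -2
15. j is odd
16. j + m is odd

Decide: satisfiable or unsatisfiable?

Setting (m, n, k, j, h, g) = (4, 6, 6, 5, 6, 3) satisfies everything: constraint 1: h - k = 0; constraint 3: k + g = 9, and the others follow.

Satisfiable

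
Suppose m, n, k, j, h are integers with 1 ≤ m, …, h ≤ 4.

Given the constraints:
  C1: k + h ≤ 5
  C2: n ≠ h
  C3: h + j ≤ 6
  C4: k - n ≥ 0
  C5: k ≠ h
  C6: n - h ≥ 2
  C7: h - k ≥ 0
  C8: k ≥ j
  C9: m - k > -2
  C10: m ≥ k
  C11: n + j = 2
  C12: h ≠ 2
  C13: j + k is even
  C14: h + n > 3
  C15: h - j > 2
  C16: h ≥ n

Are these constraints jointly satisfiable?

Constraints 4, 6, and 7 give n − h ≥ 2, h − k ≥ 0, k − n ≥ 0.
Adding all 3 inequalities: the left sides telescope to 0, and the right sides sum to 2 + 0 + 0 = 2. So 0 ≥ 2, which is false.

Unsatisfiable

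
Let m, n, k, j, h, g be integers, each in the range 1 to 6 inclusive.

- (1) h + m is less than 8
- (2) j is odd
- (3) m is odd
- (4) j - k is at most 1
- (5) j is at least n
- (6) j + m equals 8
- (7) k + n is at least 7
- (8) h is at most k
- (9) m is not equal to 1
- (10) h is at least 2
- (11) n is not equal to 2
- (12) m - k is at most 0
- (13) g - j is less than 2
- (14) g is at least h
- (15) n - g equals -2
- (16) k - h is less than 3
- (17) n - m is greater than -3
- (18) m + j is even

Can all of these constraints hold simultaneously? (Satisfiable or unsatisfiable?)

Satisfiable

The assignment m = 3, n = 3, k = 4, j = 5, h = 4, g = 5 works:
  constraint 1 holds since h + m = 7.
  constraint 4 holds since j - k = 1.
  constraint 6 holds since j + m = 8.
The rest check out directly.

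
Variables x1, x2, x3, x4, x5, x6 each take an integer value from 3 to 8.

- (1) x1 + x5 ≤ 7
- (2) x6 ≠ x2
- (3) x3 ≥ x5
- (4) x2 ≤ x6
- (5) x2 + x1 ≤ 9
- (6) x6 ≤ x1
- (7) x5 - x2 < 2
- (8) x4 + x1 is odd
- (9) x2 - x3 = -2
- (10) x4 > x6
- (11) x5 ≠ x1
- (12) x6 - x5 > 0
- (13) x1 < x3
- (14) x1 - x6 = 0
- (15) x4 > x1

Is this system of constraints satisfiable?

One satisfying assignment is x1 = 4, x2 = 3, x3 = 5, x4 = 5, x5 = 3, x6 = 4.
For the less obvious constraints — constraint 1: x1 + x5 = 7; constraint 5: x2 + x1 = 7; constraint 7: x5 - x2 = 0 — and the others hold by inspection.

Satisfiable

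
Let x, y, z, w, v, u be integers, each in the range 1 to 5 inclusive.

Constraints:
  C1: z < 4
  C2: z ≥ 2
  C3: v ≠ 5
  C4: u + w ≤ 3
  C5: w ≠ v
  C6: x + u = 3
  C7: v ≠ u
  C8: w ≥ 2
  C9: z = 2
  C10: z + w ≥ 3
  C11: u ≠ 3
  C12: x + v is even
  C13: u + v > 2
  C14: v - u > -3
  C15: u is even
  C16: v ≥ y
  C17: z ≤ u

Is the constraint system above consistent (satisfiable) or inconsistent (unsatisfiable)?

From constraints 2 and 17: u ≥ z ≥ 2. From constraint 8: w ≥ 2. Hence u + w ≥ 4. But constraint 4 requires u + w ≤ 3, and 3 < 4. Contradiction.

Unsatisfiable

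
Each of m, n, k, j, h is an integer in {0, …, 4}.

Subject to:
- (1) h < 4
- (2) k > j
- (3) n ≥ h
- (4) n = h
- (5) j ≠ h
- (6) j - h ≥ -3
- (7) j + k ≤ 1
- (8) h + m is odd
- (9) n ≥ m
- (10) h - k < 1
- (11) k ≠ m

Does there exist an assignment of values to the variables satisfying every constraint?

The assignment m = 0, n = 1, k = 1, j = 0, h = 1 works:
  constraint 6 holds since j - h = -1.
  constraint 7 holds since j + k = 1.
The rest check out directly.

Satisfiable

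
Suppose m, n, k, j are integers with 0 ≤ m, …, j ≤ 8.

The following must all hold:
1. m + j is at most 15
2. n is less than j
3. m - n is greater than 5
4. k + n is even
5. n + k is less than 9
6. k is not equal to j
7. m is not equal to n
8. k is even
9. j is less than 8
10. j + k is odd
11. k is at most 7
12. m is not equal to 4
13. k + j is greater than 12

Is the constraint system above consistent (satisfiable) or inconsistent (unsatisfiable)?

Setting (m, n, k, j) = (8, 0, 6, 7) satisfies everything: constraint 1: m + j = 15; constraint 3: m - n = 8; constraint 5: n + k = 6, and the others follow.

Satisfiable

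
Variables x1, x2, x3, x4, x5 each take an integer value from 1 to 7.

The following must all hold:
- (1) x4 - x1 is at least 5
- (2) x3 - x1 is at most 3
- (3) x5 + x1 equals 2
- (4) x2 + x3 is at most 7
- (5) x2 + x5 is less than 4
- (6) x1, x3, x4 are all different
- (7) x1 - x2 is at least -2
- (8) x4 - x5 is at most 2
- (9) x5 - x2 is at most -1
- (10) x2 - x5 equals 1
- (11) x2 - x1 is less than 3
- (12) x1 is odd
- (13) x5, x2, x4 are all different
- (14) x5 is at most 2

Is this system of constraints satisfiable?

Unsatisfiable

Constraints 1, 7, 8, and 9 give x4 − x1 ≥ 5, x1 − x2 ≥ -2, x2 − x5 ≥ 1, x5 − x4 ≥ -2.
Adding all 4 inequalities: the left sides telescope to 0, and the right sides sum to 5 + (-2) + 1 + (-2) = 2. So 0 ≥ 2, which is false.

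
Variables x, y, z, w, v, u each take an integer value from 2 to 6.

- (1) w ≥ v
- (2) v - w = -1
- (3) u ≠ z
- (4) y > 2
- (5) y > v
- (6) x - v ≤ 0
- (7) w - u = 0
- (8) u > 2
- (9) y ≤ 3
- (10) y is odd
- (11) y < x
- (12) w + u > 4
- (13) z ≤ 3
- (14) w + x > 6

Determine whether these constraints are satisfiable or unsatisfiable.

Unsatisfiable

Constraints 5, 6, and 11 give v < y, y < x, x ≤ v. Chaining: v < y < x ≤ v, which forces v < v — impossible.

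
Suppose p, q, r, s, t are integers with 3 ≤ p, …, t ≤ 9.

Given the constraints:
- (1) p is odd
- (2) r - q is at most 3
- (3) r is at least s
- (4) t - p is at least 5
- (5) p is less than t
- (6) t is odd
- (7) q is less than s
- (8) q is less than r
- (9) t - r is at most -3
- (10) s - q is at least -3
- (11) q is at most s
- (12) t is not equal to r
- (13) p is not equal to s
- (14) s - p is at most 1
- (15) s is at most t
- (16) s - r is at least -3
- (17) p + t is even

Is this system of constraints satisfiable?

Constraints 2, 4, 9, 10, and 14 give q − r ≥ -3, r − t ≥ 3, t − p ≥ 5, p − s ≥ -1, s − q ≥ -3.
Adding all 5 inequalities: the left sides telescope to 0, and the right sides sum to (-3) + 3 + 5 + (-1) + (-3) = 1. So 0 ≥ 1, which is false.

Unsatisfiable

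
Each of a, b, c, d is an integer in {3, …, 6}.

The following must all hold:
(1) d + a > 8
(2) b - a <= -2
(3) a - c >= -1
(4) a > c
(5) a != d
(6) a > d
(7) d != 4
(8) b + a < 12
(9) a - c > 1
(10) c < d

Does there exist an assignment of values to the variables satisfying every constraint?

Satisfiable

One satisfying assignment is a = 6, b = 4, c = 4, d = 5.
For the less obvious constraints — constraint 1: d + a = 11; constraint 2: b - a = -2; constraint 3: a - c = 2 — and the others hold by inspection.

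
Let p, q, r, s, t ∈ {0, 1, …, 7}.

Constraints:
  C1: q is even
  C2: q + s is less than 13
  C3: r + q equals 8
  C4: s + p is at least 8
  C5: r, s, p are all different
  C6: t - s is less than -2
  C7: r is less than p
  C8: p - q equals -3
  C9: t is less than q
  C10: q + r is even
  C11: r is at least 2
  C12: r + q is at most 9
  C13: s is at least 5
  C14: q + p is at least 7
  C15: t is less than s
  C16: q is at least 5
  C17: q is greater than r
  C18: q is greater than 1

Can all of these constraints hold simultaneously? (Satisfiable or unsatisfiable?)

The assignment p = 3, q = 6, r = 2, s = 5, t = 2 works:
  constraint 2 holds since q + s = 11.
  constraint 3 holds since r + q = 8.
The rest check out directly.

Satisfiable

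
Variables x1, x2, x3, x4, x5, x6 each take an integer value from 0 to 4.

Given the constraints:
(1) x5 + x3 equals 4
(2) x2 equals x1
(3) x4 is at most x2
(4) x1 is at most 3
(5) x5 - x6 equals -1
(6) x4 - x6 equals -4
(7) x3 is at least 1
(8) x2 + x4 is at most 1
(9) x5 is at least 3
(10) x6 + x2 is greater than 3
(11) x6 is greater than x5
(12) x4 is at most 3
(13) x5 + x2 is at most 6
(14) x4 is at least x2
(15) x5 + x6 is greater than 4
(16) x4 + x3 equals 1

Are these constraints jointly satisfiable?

Satisfiable

Try x1 = 0, x2 = 0, x3 = 1, x4 = 0, x5 = 3, x6 = 4.
Check constraint 1: x5 + x3 = 4; constraint 5: x5 - x6 = -1. The remaining constraints are straightforward to verify.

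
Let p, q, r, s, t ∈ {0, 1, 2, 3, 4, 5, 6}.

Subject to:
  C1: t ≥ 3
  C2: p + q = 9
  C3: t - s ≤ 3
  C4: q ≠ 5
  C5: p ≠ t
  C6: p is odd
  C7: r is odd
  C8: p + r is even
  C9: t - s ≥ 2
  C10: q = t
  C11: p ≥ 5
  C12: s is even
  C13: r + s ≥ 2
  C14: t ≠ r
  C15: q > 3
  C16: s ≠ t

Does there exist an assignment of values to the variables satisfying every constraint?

Satisfiable

Setting (p, q, r, s, t) = (5, 4, 1, 2, 4) satisfies everything: constraint 2: p + q = 9; constraint 3: t - s = 2, and the others follow.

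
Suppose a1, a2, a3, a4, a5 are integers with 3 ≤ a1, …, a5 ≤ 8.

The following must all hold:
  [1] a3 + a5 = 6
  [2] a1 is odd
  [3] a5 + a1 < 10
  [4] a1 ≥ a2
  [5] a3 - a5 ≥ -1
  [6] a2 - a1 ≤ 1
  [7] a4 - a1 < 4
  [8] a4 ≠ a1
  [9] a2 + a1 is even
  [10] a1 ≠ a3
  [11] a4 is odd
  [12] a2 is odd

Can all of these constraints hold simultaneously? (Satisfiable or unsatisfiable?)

Try a1 = 5, a2 = 3, a3 = 3, a4 = 7, a5 = 3.
Check constraint 1: a3 + a5 = 6; constraint 3: a5 + a1 = 8; constraint 5: a3 - a5 = 0. The remaining constraints are straightforward to verify.

Satisfiable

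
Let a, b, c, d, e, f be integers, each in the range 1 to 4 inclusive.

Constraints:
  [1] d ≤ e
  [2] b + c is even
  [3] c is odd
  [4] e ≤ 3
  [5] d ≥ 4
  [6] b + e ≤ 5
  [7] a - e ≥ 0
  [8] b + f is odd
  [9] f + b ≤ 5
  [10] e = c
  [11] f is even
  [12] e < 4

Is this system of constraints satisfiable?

From constraint 5: d ≥ 4. From constraints 1 and 4: d ≤ e and e ≤ 3, so d ≤ 3. But 3 < 4, so no value of d works.

Unsatisfiable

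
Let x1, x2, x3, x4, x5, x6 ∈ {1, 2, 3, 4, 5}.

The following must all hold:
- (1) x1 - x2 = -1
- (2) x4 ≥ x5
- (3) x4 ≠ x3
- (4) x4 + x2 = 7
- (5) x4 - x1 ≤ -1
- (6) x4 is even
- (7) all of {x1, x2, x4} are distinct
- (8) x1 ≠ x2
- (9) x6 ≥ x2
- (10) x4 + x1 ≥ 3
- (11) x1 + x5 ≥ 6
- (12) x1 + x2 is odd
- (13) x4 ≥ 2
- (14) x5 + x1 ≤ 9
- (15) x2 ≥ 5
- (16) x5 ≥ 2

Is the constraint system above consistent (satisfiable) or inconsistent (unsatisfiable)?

Try x1 = 4, x2 = 5, x3 = 4, x4 = 2, x5 = 2, x6 = 5.
Check constraint 1: x1 - x2 = -1; constraint 4: x4 + x2 = 7; constraint 5: x4 - x1 = -2. The remaining constraints are straightforward to verify.

Satisfiable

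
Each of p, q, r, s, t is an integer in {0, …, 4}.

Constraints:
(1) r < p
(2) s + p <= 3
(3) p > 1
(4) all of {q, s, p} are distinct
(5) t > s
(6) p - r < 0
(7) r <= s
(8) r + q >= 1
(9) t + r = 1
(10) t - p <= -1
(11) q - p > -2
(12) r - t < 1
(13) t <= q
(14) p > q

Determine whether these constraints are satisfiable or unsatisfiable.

Unsatisfiable

Constraints 5, 6, 7, 13, and 14 give s < t, t ≤ q, q < p, p < r, r ≤ s. Chaining: s < t ≤ q < p < r ≤ s, which forces s < s — impossible.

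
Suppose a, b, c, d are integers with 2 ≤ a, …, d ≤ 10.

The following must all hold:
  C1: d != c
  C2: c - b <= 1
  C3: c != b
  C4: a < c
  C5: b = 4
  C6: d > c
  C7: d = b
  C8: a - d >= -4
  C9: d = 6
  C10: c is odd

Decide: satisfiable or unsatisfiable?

Unsatisfiable

Constraint 9 fixes d = 6 and constraint 5 fixes b = 4, but constraint 7 requires d = b. Since 6 ≠ 4, contradiction.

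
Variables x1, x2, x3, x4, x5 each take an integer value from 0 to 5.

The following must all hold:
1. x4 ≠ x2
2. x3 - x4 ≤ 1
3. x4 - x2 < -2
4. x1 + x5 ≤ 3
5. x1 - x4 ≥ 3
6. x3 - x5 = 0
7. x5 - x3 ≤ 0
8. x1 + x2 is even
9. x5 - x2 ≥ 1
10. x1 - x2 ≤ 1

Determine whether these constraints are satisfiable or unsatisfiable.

Constraints 2, 5, 7, 9, and 10 give x3 − x5 ≥ 0, x5 − x2 ≥ 1, x2 − x1 ≥ -1, x1 − x4 ≥ 3, x4 − x3 ≥ -1.
Adding all 5 inequalities: the left sides telescope to 0, and the right sides sum to 0 + 1 + (-1) + 3 + (-1) = 2. So 0 ≥ 2, which is false.

Unsatisfiable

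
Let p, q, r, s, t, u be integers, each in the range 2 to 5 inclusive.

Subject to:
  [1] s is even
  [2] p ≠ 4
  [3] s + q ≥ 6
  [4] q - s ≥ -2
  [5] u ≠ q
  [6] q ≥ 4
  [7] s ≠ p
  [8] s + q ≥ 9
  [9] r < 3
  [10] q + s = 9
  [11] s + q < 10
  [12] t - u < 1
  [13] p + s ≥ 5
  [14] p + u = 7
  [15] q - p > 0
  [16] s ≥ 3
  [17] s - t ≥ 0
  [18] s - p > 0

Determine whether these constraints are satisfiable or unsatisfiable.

Try p = 3, q = 5, r = 2, s = 4, t = 3, u = 4.
Check constraint 3: s + q = 9; constraint 4: q - s = 1; constraint 8: s + q = 9. The remaining constraints are straightforward to verify.

Satisfiable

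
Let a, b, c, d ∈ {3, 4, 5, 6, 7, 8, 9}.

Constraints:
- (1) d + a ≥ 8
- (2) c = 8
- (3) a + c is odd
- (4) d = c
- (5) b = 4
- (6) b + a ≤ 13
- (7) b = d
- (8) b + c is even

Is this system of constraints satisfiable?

Unsatisfiable

Constraint 5 fixes b = 4 and constraint 2 fixes c = 8. Constraints 4 and 7 give b = d = c, so b = c. But 4 ≠ 8 — contradiction.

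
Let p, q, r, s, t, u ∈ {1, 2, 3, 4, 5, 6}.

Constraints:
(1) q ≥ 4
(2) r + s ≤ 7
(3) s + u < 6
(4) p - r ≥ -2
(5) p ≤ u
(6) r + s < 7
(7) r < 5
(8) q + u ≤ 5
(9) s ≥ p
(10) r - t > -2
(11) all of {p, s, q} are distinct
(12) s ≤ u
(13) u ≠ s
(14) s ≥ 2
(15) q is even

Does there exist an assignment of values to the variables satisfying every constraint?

From constraint 1: q ≥ 4. From constraints 12 and 14: u ≥ s ≥ 2. Hence q + u ≥ 6. But constraint 8 requires q + u ≤ 5, and 5 < 6. Contradiction.

Unsatisfiable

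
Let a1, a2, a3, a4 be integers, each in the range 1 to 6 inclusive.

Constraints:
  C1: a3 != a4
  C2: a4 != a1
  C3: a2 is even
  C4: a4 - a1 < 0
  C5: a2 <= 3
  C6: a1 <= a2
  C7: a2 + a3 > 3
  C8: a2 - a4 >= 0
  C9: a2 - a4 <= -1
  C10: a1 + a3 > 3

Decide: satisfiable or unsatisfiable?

Constraints 4, 6, and 9 give a1 ≤ a2, a2 < a4, a4 < a1. Chaining: a1 ≤ a2 < a4 < a1, which forces a1 < a1 — impossible.

Unsatisfiable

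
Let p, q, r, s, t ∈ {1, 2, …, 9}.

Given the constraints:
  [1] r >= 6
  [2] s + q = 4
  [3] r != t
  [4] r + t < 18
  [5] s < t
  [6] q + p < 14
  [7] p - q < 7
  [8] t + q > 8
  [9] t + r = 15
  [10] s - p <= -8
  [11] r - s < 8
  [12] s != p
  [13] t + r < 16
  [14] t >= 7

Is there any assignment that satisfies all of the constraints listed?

Satisfiable

Setting (p, q, r, s, t) = (9, 3, 7, 1, 8) satisfies everything: constraint 2: s + q = 4; constraint 4: r + t = 15, and the others follow.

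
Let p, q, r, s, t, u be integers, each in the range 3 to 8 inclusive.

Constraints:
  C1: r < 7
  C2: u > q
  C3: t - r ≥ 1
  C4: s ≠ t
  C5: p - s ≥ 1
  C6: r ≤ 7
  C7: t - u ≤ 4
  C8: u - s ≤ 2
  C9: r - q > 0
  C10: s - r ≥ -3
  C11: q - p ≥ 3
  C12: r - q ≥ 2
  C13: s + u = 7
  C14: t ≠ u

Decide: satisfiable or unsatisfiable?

Unsatisfiable

Constraints 3, 5, 7, 8, 11, and 12 give p − s ≥ 1, s − u ≥ -2, u − t ≥ -4, t − r ≥ 1, r − q ≥ 2, q − p ≥ 3.
Adding all 6 inequalities: the left sides telescope to 0, and the right sides sum to 1 + (-2) + (-4) + 1 + 2 + 3 = 1. So 0 ≥ 1, which is false.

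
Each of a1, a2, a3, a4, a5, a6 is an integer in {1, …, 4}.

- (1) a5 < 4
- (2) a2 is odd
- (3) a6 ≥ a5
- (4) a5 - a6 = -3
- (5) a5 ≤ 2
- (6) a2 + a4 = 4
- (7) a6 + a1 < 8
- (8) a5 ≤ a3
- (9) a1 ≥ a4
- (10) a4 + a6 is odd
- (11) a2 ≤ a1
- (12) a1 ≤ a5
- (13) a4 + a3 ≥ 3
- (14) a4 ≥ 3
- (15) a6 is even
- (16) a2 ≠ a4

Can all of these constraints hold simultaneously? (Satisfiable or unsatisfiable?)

Unsatisfiable

From constraints 9 and 14: a1 ≥ a4 and a4 ≥ 3, so a1 ≥ 3. From constraints 5 and 12: a1 ≤ a5 and a5 ≤ 2, so a1 ≤ 2. But 2 < 3, so no value of a1 works.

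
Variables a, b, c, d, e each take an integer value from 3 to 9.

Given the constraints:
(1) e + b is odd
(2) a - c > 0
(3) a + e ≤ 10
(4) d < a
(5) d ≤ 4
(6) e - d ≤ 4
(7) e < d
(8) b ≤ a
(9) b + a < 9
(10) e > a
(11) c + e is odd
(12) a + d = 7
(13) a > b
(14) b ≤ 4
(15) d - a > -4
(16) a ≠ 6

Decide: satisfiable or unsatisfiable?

Unsatisfiable

Constraints 4, 7, and 10 give d < a, a < e, e < d. Chaining: d < a < e < d, which forces d < d — impossible.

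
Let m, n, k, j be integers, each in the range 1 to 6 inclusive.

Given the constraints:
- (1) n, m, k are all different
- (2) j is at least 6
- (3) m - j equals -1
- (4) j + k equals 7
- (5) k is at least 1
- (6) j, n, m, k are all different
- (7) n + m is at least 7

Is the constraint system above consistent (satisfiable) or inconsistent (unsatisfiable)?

Satisfiable

Take m = 5, n = 4, k = 1, j = 6. Then constraint 3: m - j = -1; constraint 4: j + k = 7, and every other listed constraint is also met.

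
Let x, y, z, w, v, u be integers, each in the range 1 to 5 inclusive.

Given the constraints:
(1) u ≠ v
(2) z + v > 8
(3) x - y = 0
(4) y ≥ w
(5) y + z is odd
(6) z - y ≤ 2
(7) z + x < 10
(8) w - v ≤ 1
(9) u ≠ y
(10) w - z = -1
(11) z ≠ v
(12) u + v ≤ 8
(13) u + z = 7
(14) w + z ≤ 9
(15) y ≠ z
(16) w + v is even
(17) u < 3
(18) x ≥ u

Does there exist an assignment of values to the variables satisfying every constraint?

Take x = 4, y = 4, z = 5, w = 4, v = 4, u = 2. Then constraint 2: z + v = 9; constraint 3: x - y = 0, and every other listed constraint is also met.

Satisfiable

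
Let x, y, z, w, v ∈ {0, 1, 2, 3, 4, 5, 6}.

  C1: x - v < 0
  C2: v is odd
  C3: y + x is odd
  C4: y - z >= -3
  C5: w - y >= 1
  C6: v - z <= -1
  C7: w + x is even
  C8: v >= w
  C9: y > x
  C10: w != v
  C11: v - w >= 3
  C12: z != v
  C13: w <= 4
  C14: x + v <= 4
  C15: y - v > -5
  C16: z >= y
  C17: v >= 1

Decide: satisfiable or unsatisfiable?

Constraints 4, 5, 6, and 11 give y − z ≥ -3, z − v ≥ 1, v − w ≥ 3, w − y ≥ 1.
Adding all 4 inequalities: the left sides telescope to 0, and the right sides sum to (-3) + 1 + 3 + 1 = 2. So 0 ≥ 2, which is false.

Unsatisfiable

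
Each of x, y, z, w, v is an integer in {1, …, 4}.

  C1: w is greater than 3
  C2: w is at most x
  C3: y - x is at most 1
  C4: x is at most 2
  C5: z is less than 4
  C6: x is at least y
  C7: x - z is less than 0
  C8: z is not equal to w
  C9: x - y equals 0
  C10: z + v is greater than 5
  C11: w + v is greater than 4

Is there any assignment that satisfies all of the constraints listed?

From constraint 1: w ≥ 4. From constraints 2 and 4: w ≤ x and x ≤ 2, so w ≤ 2. But 2 < 4, so no value of w works.

Unsatisfiable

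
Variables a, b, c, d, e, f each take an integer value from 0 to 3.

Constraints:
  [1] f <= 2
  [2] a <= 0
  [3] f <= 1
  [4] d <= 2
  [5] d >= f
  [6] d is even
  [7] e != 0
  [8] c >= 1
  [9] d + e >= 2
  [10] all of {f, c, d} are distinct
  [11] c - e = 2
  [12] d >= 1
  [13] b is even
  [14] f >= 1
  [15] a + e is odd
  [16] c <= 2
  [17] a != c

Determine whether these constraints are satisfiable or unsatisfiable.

Constraints 1, 4, 8, 12, 14, and 16 confine each of f, c, d to the 2 values {1, 2}.
Constraint 10 requires all 3 of them to be distinct, but only 2 values are available — impossible by the pigeonhole principle.

Unsatisfiable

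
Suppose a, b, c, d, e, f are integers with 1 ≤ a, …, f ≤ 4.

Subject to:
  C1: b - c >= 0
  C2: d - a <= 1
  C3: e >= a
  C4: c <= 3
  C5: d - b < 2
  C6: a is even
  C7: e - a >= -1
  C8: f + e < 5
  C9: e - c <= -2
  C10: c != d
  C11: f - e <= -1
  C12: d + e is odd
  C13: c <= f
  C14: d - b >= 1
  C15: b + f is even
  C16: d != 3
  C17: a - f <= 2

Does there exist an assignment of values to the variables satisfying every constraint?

Constraints 1, 2, 9, 11, 14, and 17 give f − a ≥ -2, a − d ≥ -1, d − b ≥ 1, b − c ≥ 0, c − e ≥ 2, e − f ≥ 1.
Adding all 6 inequalities: the left sides telescope to 0, and the right sides sum to (-2) + (-1) + 1 + 0 + 2 + 1 = 1. So 0 ≥ 1, which is false.

Unsatisfiable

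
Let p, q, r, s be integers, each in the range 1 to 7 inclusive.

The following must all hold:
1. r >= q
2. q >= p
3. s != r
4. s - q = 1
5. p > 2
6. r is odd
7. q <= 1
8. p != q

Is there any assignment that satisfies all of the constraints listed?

From constraint 5: p ≥ 3. From constraints 2 and 7: p ≤ q and q ≤ 1, so p ≤ 1. But 1 < 3, so no value of p works.

Unsatisfiable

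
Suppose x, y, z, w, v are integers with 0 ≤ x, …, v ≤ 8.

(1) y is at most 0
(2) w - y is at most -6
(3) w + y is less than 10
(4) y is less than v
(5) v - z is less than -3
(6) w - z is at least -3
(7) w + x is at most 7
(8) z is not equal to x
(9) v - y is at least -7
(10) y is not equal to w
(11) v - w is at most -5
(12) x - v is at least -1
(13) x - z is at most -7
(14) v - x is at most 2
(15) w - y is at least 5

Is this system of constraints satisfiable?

Constraints 2, 6, 9, 12, and 13 give x − v ≥ -1, v − y ≥ -7, y − w ≥ 6, w − z ≥ -3, z − x ≥ 7.
Adding all 5 inequalities: the left sides telescope to 0, and the right sides sum to (-1) + (-7) + 6 + (-3) + 7 = 2. So 0 ≥ 2, which is false.

Unsatisfiable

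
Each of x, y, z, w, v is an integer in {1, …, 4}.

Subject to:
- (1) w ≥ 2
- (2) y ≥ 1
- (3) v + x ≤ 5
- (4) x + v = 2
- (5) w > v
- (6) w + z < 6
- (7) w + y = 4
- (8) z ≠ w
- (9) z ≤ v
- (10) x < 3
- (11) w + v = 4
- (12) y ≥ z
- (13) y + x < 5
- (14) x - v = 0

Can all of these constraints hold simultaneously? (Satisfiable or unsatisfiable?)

Satisfiable

Setting (x, y, z, w, v) = (1, 1, 1, 3, 1) satisfies everything: constraint 3: v + x = 2; constraint 4: x + v = 2, and the others follow.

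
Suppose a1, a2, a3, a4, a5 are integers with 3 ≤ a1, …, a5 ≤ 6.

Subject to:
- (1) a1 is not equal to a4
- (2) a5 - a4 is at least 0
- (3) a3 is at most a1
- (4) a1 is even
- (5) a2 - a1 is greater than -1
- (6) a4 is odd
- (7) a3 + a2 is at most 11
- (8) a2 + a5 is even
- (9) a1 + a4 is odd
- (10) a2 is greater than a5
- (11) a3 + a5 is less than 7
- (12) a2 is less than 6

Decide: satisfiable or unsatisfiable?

Setting (a1, a2, a3, a4, a5) = (4, 5, 3, 3, 3) satisfies everything: constraint 2: a5 - a4 = 0; constraint 5: a2 - a1 = 1; constraint 7: a3 + a2 = 8, and the others follow.

Satisfiable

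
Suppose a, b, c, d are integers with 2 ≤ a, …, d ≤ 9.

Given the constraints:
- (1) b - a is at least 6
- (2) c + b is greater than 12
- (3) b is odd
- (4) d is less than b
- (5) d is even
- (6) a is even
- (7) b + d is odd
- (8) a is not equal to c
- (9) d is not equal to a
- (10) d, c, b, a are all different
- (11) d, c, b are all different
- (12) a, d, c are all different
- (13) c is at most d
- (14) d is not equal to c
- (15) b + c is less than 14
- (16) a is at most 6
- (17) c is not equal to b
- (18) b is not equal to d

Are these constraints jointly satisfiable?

The assignment a = 2, b = 9, c = 4, d = 6 works:
  constraint 1 holds since b - a = 7.
  constraint 2 holds since c + b = 13.
The rest check out directly.

Satisfiable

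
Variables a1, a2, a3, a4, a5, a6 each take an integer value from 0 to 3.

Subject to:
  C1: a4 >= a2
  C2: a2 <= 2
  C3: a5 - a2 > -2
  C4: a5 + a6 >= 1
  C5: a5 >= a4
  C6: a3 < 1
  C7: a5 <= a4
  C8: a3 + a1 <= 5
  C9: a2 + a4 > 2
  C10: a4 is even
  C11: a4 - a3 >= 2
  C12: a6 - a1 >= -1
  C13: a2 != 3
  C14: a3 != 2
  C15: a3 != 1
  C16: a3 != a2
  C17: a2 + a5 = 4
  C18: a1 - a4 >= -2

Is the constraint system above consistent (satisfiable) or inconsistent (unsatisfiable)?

Satisfiable

Setting (a1, a2, a3, a4, a5, a6) = (2, 2, 0, 2, 2, 1) satisfies everything: constraint 3: a5 - a2 = 0; constraint 4: a5 + a6 = 3, and the others follow.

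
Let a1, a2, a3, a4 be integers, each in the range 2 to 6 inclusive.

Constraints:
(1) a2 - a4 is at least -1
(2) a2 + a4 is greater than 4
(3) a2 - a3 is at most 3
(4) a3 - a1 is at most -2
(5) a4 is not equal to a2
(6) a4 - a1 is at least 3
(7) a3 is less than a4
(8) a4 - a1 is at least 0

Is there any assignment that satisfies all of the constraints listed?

Constraints 1, 3, 4, and 6 give a3 − a2 ≥ -3, a2 − a4 ≥ -1, a4 − a1 ≥ 3, a1 − a3 ≥ 2.
Adding all 4 inequalities: the left sides telescope to 0, and the right sides sum to (-3) + (-1) + 3 + 2 = 1. So 0 ≥ 1, which is false.

Unsatisfiable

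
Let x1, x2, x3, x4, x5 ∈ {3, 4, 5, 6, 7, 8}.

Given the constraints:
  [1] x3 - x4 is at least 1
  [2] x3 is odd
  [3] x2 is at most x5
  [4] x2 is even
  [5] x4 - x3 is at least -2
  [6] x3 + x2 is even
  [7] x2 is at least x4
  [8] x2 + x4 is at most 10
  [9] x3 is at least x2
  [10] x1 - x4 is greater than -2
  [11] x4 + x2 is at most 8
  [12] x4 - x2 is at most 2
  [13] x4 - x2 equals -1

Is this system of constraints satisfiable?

Unsatisfiable

Constraint 2 makes x3 odd and constraint 4 makes x2 even, so x3 + x2 must be odd. Constraint 6 says x3 + x2 is even — contradiction.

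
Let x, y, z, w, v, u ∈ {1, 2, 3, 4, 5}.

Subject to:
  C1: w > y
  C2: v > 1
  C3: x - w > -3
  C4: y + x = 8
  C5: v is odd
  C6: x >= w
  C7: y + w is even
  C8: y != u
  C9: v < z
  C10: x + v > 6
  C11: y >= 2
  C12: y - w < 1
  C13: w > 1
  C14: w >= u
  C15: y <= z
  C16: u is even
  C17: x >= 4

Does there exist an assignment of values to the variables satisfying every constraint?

Take x = 5, y = 3, z = 5, w = 5, v = 3, u = 2. Then constraint 3: x - w = 0; constraint 4: y + x = 8; constraint 10: x + v = 8, and every other listed constraint is also met.

Satisfiable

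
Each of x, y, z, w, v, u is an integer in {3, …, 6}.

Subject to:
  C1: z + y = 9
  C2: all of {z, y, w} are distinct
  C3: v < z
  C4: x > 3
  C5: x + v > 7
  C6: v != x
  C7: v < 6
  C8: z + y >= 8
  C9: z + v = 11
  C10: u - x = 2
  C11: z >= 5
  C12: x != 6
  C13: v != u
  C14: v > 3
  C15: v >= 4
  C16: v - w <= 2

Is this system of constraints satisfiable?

Try x = 4, y = 3, z = 6, w = 5, v = 5, u = 6.
Check constraint 1: z + y = 9; constraint 5: x + v = 9; constraint 8: z + y = 9. The remaining constraints are straightforward to verify.

Satisfiable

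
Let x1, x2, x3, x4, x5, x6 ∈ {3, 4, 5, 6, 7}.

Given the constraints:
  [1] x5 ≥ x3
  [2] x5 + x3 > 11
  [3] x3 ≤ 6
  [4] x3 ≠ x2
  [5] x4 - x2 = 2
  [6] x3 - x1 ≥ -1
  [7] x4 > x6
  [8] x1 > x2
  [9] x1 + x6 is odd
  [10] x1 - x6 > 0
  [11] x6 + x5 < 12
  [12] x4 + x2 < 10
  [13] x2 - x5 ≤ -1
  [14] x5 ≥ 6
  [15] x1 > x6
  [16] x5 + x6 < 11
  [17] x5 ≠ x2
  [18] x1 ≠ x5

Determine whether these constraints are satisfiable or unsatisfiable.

Setting (x1, x2, x3, x4, x5, x6) = (6, 3, 5, 5, 7, 3) satisfies everything: constraint 2: x5 + x3 = 12; constraint 5: x4 - x2 = 2, and the others follow.

Satisfiable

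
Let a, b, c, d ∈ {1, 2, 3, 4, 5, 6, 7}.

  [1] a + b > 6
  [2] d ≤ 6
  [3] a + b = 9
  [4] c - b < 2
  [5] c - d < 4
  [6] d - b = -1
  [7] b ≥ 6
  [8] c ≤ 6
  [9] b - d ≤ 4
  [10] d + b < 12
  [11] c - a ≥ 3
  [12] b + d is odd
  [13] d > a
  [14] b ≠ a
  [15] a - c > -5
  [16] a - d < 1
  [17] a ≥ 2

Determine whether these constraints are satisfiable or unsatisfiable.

The assignment a = 3, b = 6, c = 6, d = 5 works:
  constraint 1 holds since a + b = 9.
  constraint 3 holds since a + b = 9.
  constraint 4 holds since c - b = 0.
The rest check out directly.

Satisfiable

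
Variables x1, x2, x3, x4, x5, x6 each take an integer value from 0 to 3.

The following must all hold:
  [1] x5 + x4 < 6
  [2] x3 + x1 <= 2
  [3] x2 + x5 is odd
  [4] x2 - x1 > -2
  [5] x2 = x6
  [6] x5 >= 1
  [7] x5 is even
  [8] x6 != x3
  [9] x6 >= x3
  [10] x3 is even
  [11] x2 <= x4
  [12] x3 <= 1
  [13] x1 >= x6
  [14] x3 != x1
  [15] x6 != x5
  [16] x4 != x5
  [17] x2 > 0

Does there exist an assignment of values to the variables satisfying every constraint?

Satisfiable

Take x1 = 2, x2 = 1, x3 = 0, x4 = 3, x5 = 2, x6 = 1. Then constraint 1: x5 + x4 = 5; constraint 2: x3 + x1 = 2; constraint 4: x2 - x1 = -1, and every other listed constraint is also met.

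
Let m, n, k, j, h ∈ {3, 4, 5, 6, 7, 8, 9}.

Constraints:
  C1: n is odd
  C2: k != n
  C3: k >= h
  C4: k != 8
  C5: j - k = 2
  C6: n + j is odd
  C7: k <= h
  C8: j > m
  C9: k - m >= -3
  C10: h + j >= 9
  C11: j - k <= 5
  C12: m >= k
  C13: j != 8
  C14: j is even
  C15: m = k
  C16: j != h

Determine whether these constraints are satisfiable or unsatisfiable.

The assignment m = 4, n = 7, k = 4, j = 6, h = 4 works:
  constraint 5 holds since j - k = 2.
  constraint 9 holds since k - m = 0.
The rest check out directly.

Satisfiable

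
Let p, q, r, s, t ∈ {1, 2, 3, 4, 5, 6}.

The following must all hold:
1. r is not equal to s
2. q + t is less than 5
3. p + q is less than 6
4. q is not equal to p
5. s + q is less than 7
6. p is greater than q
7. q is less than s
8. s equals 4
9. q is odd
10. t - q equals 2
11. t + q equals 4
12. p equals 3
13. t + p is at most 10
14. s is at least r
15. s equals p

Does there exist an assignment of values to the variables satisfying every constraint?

Constraint 8 fixes s = 4 and constraint 12 fixes p = 3, but constraint 15 requires s = p. Since 4 ≠ 3, contradiction.

Unsatisfiable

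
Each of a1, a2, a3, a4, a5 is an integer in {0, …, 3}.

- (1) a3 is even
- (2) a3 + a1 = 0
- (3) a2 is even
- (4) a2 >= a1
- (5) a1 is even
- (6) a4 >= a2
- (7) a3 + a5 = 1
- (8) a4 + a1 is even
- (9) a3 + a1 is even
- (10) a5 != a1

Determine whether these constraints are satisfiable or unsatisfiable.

Setting (a1, a2, a3, a4, a5) = (0, 0, 0, 0, 1) satisfies everything: constraint 2: a3 + a1 = 0; constraint 7: a3 + a5 = 1, and the others follow.

Satisfiable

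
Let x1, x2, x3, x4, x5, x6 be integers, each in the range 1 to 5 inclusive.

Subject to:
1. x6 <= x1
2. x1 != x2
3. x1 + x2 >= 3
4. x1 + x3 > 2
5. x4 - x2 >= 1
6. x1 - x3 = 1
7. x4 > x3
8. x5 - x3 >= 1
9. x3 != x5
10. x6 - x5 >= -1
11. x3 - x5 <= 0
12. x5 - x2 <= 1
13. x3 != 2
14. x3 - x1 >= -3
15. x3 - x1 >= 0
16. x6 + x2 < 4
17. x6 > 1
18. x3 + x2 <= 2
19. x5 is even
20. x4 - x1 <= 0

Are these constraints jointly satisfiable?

Constraints 5, 8, 12, 15, and 20 give x5 − x3 ≥ 1, x3 − x1 ≥ 0, x1 − x4 ≥ 0, x4 − x2 ≥ 1, x2 − x5 ≥ -1.
Adding all 5 inequalities: the left sides telescope to 0, and the right sides sum to 1 + 0 + 0 + 1 + (-1) = 1. So 0 ≥ 1, which is false.

Unsatisfiable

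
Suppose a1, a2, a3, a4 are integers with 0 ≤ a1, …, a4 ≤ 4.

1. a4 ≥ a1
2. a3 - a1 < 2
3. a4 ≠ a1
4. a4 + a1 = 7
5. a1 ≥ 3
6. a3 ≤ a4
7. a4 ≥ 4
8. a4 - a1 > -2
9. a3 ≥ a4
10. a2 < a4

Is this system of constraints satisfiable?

Satisfiable

One satisfying assignment is a1 = 3, a2 = 2, a3 = 4, a4 = 4.
For the less obvious constraints — constraint 2: a3 - a1 = 1; constraint 4: a4 + a1 = 7 — and the others hold by inspection.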